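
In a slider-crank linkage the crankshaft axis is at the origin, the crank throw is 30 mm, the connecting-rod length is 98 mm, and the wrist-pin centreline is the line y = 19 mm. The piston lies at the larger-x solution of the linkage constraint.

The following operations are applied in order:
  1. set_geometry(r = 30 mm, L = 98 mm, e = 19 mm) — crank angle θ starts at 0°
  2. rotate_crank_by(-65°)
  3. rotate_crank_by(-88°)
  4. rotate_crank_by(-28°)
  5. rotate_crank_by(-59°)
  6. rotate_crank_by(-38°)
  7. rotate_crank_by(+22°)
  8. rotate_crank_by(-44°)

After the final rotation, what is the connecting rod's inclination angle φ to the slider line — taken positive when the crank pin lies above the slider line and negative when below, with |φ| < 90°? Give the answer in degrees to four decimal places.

set_geometry: r = 30 mm, L = 98 mm, e = 19 mm; θ ← 0°
rotate_crank_by(-65°): θ ← 0° -65° = -65°
rotate_crank_by(-88°): θ ← -65° -88° = -153°
rotate_crank_by(-28°): θ ← -153° -28° = -181°
rotate_crank_by(-59°): θ ← -181° -59° = -240°
rotate_crank_by(-38°): θ ← -240° -38° = -278°
rotate_crank_by(+22°): θ ← -278° +22° = -256°
rotate_crank_by(-44°): θ ← -256° -44° = -300°
crank pin P = (r cos θ, r sin θ) = (15.000000, 25.980762)
h = r sin θ − e = 25.980762 − 19 = 6.980762
sin φ = h / L = 6.980762 / 98 = 0.07123227
φ = arcsin(0.07123227) = 4.084768°

4.0848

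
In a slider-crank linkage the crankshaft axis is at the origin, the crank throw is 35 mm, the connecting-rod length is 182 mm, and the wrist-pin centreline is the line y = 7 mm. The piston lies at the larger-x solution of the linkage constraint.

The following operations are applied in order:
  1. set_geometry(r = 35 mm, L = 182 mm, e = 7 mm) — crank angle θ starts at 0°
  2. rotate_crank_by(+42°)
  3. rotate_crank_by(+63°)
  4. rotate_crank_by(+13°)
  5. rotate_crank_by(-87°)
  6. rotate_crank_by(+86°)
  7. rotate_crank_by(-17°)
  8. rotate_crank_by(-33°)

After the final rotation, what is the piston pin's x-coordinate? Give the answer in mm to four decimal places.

193.9201

set_geometry: r = 35 mm, L = 182 mm, e = 7 mm; θ ← 0°
rotate_crank_by(+42°): θ ← 0° +42° = 42°
rotate_crank_by(+63°): θ ← 42° +63° = 105°
rotate_crank_by(+13°): θ ← 105° +13° = 118°
rotate_crank_by(-87°): θ ← 118° -87° = 31°
rotate_crank_by(+86°): θ ← 31° +86° = 117°
rotate_crank_by(-17°): θ ← 117° -17° = 100°
rotate_crank_by(-33°): θ ← 100° -33° = 67°
crank pin P = (r cos θ, r sin θ) = (13.675589, 32.217670)
h = r sin θ − e = 32.217670 − 7 = 25.217670
x = r cos θ + √(L² − h²) = 13.675589 + √(33124.0 − 635.9309) = 13.675589 + 180.244470 = 193.920060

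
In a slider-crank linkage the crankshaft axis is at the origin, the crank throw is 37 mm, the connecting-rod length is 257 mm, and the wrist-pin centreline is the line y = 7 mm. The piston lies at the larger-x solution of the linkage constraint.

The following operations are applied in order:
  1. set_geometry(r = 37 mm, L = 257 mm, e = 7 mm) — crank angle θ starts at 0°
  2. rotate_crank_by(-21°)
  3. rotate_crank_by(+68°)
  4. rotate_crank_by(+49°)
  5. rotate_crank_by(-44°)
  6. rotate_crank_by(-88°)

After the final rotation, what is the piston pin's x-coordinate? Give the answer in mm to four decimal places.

set_geometry: r = 37 mm, L = 257 mm, e = 7 mm; θ ← 0°
rotate_crank_by(-21°): θ ← 0° -21° = -21°
rotate_crank_by(+68°): θ ← -21° +68° = 47°
rotate_crank_by(+49°): θ ← 47° +49° = 96°
rotate_crank_by(-44°): θ ← 96° -44° = 52°
rotate_crank_by(-88°): θ ← 52° -88° = -36°
crank pin P = (r cos θ, r sin θ) = (29.933629, -21.748054)
h = r sin θ − e = -21.748054 − 7 = -28.748054
x = r cos θ + √(L² − h²) = 29.933629 + √(66049.0 − 826.4506) = 29.933629 + 255.387058 = 285.320687

285.3207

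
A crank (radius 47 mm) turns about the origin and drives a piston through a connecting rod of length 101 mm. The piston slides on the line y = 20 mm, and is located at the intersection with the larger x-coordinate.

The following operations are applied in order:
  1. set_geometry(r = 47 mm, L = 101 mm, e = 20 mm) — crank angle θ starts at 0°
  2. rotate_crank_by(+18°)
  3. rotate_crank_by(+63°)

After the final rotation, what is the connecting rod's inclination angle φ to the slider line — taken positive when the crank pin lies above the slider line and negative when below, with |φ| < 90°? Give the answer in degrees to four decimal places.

set_geometry: r = 47 mm, L = 101 mm, e = 20 mm; θ ← 0°
rotate_crank_by(+18°): θ ← 0° +18° = 18°
rotate_crank_by(+63°): θ ← 18° +63° = 81°
crank pin P = (r cos θ, r sin θ) = (7.352420, 46.421352)
h = r sin θ − e = 46.421352 − 20 = 26.421352
sin φ = h / L = 26.421352 / 101 = 0.26159754
φ = arcsin(0.26159754) = 15.164876°

15.1649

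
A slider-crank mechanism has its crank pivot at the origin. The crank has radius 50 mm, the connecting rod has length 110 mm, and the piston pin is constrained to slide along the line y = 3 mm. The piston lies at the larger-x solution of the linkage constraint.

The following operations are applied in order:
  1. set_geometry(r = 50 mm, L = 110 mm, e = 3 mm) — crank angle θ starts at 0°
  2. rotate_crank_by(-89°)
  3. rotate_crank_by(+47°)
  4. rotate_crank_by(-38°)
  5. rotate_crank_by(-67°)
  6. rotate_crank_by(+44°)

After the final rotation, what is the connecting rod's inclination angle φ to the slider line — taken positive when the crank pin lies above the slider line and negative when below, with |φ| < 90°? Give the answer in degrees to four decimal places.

-28.0452

set_geometry: r = 50 mm, L = 110 mm, e = 3 mm; θ ← 0°
rotate_crank_by(-89°): θ ← 0° -89° = -89°
rotate_crank_by(+47°): θ ← -89° +47° = -42°
rotate_crank_by(-38°): θ ← -42° -38° = -80°
rotate_crank_by(-67°): θ ← -80° -67° = -147°
rotate_crank_by(+44°): θ ← -147° +44° = -103°
crank pin P = (r cos θ, r sin θ) = (-11.247553, -48.718503)
h = r sin θ − e = -48.718503 − 3 = -51.718503
sin φ = h / L = -51.718503 / 110 = -0.47016821
φ = arcsin(-0.47016821) = -28.045216°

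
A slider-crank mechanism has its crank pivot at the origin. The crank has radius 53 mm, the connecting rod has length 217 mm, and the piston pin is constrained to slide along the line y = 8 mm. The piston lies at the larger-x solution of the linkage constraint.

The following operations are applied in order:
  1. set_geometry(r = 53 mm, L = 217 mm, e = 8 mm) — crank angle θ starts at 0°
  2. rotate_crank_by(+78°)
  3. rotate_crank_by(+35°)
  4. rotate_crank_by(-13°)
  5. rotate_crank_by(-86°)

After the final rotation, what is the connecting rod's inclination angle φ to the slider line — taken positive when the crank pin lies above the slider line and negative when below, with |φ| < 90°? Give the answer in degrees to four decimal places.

set_geometry: r = 53 mm, L = 217 mm, e = 8 mm; θ ← 0°
rotate_crank_by(+78°): θ ← 0° +78° = 78°
rotate_crank_by(+35°): θ ← 78° +35° = 113°
rotate_crank_by(-13°): θ ← 113° -13° = 100°
rotate_crank_by(-86°): θ ← 100° -86° = 14°
crank pin P = (r cos θ, r sin θ) = (51.425673, 12.821860)
h = r sin θ − e = 12.821860 − 8 = 4.821860
sin φ = h / L = 4.821860 / 217 = 0.02222056
φ = arcsin(0.02222056) = 1.273249°

1.2732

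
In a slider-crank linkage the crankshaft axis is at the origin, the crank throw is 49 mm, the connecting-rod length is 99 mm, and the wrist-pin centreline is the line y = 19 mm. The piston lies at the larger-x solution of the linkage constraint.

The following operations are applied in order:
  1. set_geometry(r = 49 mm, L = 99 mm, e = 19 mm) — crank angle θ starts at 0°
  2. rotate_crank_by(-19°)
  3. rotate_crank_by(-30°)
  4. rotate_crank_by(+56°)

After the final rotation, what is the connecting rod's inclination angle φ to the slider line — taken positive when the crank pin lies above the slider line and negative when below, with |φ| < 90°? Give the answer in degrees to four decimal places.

set_geometry: r = 49 mm, L = 99 mm, e = 19 mm; θ ← 0°
rotate_crank_by(-19°): θ ← 0° -19° = -19°
rotate_crank_by(-30°): θ ← -19° -30° = -49°
rotate_crank_by(+56°): θ ← -49° +56° = 7°
crank pin P = (r cos θ, r sin θ) = (48.634761, 5.971598)
h = r sin θ − e = 5.971598 − 19 = -13.028402
sin φ = h / L = -13.028402 / 99 = -0.13160002
φ = arcsin(-0.13160002) = -7.562061°

-7.5621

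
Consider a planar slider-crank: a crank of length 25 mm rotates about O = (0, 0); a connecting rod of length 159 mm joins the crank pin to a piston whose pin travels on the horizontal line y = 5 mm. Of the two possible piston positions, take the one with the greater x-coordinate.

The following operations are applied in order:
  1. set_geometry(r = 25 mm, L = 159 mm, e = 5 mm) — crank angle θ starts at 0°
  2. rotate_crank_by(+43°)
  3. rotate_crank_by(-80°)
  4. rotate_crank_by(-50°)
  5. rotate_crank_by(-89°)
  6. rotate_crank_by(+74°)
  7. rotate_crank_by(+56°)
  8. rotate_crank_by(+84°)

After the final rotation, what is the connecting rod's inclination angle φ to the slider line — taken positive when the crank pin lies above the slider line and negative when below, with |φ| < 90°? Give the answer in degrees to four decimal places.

3.7473

set_geometry: r = 25 mm, L = 159 mm, e = 5 mm; θ ← 0°
rotate_crank_by(+43°): θ ← 0° +43° = 43°
rotate_crank_by(-80°): θ ← 43° -80° = -37°
rotate_crank_by(-50°): θ ← -37° -50° = -87°
rotate_crank_by(-89°): θ ← -87° -89° = -176°
rotate_crank_by(+74°): θ ← -176° +74° = -102°
rotate_crank_by(+56°): θ ← -102° +56° = -46°
rotate_crank_by(+84°): θ ← -46° +84° = 38°
crank pin P = (r cos θ, r sin θ) = (19.700269, 15.391537)
h = r sin θ − e = 15.391537 − 5 = 10.391537
sin φ = h / L = 10.391537 / 159 = 0.06535558
φ = arcsin(0.06535558) = 3.747270°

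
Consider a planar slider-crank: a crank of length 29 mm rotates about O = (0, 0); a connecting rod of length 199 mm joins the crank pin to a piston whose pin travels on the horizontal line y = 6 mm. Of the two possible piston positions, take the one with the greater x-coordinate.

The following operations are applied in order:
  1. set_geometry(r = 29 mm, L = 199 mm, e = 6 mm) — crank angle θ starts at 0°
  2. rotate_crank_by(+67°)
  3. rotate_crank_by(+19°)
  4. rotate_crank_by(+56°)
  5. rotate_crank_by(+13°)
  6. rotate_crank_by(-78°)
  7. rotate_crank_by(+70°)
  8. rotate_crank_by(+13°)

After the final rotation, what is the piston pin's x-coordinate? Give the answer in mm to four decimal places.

set_geometry: r = 29 mm, L = 199 mm, e = 6 mm; θ ← 0°
rotate_crank_by(+67°): θ ← 0° +67° = 67°
rotate_crank_by(+19°): θ ← 67° +19° = 86°
rotate_crank_by(+56°): θ ← 86° +56° = 142°
rotate_crank_by(+13°): θ ← 142° +13° = 155°
rotate_crank_by(-78°): θ ← 155° -78° = 77°
rotate_crank_by(+70°): θ ← 77° +70° = 147°
rotate_crank_by(+13°): θ ← 147° +13° = 160°
crank pin P = (r cos θ, r sin θ) = (-27.251086, 9.918584)
h = r sin θ − e = 9.918584 − 6 = 3.918584
x = r cos θ + √(L² − h²) = -27.251086 + √(39601.0 − 15.3553) = -27.251086 + 198.961415 = 171.710329

171.7103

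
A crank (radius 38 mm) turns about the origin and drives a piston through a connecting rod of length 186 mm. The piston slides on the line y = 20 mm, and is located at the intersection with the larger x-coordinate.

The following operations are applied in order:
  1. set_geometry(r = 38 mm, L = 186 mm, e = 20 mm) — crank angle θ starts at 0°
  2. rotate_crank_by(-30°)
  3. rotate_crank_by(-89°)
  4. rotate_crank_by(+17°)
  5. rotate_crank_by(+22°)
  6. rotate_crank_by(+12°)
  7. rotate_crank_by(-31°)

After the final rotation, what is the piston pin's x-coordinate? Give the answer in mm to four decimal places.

set_geometry: r = 38 mm, L = 186 mm, e = 20 mm; θ ← 0°
rotate_crank_by(-30°): θ ← 0° -30° = -30°
rotate_crank_by(-89°): θ ← -30° -89° = -119°
rotate_crank_by(+17°): θ ← -119° +17° = -102°
rotate_crank_by(+22°): θ ← -102° +22° = -80°
rotate_crank_by(+12°): θ ← -80° +12° = -68°
rotate_crank_by(-31°): θ ← -68° -31° = -99°
crank pin P = (r cos θ, r sin θ) = (-5.944510, -37.532157)
h = r sin θ − e = -37.532157 − 20 = -57.532157
x = r cos θ + √(L² − h²) = -5.944510 + √(34596.0 − 3309.9491) = -5.944510 + 176.878633 = 170.934124

170.9341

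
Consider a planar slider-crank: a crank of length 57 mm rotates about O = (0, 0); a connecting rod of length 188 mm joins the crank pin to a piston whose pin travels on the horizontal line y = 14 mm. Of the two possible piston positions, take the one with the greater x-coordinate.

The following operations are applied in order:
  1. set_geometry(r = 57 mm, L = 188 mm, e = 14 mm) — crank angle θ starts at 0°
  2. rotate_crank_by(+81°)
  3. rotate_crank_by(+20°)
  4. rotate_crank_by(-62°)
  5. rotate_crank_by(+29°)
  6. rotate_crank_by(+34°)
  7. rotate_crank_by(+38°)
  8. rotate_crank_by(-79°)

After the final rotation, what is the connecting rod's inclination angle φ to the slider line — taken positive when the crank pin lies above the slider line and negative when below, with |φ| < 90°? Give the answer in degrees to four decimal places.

set_geometry: r = 57 mm, L = 188 mm, e = 14 mm; θ ← 0°
rotate_crank_by(+81°): θ ← 0° +81° = 81°
rotate_crank_by(+20°): θ ← 81° +20° = 101°
rotate_crank_by(-62°): θ ← 101° -62° = 39°
rotate_crank_by(+29°): θ ← 39° +29° = 68°
rotate_crank_by(+34°): θ ← 68° +34° = 102°
rotate_crank_by(+38°): θ ← 102° +38° = 140°
rotate_crank_by(-79°): θ ← 140° -79° = 61°
crank pin P = (r cos θ, r sin θ) = (27.634148, 49.853323)
h = r sin θ − e = 49.853323 − 14 = 35.853323
sin φ = h / L = 35.853323 / 188 = 0.19070917
φ = arcsin(0.19070917) = 10.994173°

10.9942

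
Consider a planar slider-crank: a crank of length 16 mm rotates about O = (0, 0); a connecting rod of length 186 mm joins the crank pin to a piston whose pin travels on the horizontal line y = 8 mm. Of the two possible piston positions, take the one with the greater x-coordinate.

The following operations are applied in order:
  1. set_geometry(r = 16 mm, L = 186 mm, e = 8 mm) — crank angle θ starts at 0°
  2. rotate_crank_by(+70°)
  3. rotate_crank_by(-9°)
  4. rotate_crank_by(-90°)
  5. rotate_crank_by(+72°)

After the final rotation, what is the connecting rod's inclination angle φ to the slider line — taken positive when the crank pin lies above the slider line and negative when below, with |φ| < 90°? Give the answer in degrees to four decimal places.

0.8970

set_geometry: r = 16 mm, L = 186 mm, e = 8 mm; θ ← 0°
rotate_crank_by(+70°): θ ← 0° +70° = 70°
rotate_crank_by(-9°): θ ← 70° -9° = 61°
rotate_crank_by(-90°): θ ← 61° -90° = -29°
rotate_crank_by(+72°): θ ← -29° +72° = 43°
crank pin P = (r cos θ, r sin θ) = (11.701659, 10.911974)
h = r sin θ − e = 10.911974 − 8 = 2.911974
sin φ = h / L = 2.911974 / 186 = 0.01565577
φ = arcsin(0.01565577) = 0.897046°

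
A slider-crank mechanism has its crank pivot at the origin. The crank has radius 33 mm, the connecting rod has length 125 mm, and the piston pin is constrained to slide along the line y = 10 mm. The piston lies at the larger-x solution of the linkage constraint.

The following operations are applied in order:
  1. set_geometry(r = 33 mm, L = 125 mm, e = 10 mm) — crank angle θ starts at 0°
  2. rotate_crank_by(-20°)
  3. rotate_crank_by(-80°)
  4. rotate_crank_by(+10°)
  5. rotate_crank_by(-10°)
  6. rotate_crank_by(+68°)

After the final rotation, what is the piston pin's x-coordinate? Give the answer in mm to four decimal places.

set_geometry: r = 33 mm, L = 125 mm, e = 10 mm; θ ← 0°
rotate_crank_by(-20°): θ ← 0° -20° = -20°
rotate_crank_by(-80°): θ ← -20° -80° = -100°
rotate_crank_by(+10°): θ ← -100° +10° = -90°
rotate_crank_by(-10°): θ ← -90° -10° = -100°
rotate_crank_by(+68°): θ ← -100° +68° = -32°
crank pin P = (r cos θ, r sin θ) = (27.985587, -17.487336)
h = r sin θ − e = -17.487336 − 10 = -27.487336
x = r cos θ + √(L² − h²) = 27.985587 + √(15625.0 − 755.5536) = 27.985587 + 121.940339 = 149.925927

149.9259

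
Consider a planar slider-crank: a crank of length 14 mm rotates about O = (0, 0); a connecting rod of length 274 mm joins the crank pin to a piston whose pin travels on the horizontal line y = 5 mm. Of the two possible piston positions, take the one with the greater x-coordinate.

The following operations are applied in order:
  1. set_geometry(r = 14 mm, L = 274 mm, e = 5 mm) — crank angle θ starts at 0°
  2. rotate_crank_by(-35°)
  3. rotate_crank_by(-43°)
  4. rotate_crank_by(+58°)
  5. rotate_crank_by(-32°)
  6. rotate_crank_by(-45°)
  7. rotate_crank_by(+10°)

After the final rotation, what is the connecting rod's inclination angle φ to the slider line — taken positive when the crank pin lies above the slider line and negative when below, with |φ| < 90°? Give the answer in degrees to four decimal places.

set_geometry: r = 14 mm, L = 274 mm, e = 5 mm; θ ← 0°
rotate_crank_by(-35°): θ ← 0° -35° = -35°
rotate_crank_by(-43°): θ ← -35° -43° = -78°
rotate_crank_by(+58°): θ ← -78° +58° = -20°
rotate_crank_by(-32°): θ ← -20° -32° = -52°
rotate_crank_by(-45°): θ ← -52° -45° = -97°
rotate_crank_by(+10°): θ ← -97° +10° = -87°
crank pin P = (r cos θ, r sin θ) = (0.732703, -13.980813)
h = r sin θ − e = -13.980813 − 5 = -18.980813
sin φ = h / L = -18.980813 / 274 = -0.06927304
φ = arcsin(-0.06927304) = -3.972234°

-3.9722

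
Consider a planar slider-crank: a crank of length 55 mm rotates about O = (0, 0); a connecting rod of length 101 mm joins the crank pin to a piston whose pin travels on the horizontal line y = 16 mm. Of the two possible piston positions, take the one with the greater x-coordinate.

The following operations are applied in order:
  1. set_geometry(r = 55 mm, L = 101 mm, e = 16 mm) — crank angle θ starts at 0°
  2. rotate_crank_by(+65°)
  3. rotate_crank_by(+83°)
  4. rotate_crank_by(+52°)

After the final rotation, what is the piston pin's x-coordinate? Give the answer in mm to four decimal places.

set_geometry: r = 55 mm, L = 101 mm, e = 16 mm; θ ← 0°
rotate_crank_by(+65°): θ ← 0° +65° = 65°
rotate_crank_by(+83°): θ ← 65° +83° = 148°
rotate_crank_by(+52°): θ ← 148° +52° = 200°
crank pin P = (r cos θ, r sin θ) = (-51.683094, -18.811108)
h = r sin θ − e = -18.811108 − 16 = -34.811108
x = r cos θ + √(L² − h²) = -51.683094 + √(10201.0 − 1211.8132) = -51.683094 + 94.811322 = 43.128228

43.1282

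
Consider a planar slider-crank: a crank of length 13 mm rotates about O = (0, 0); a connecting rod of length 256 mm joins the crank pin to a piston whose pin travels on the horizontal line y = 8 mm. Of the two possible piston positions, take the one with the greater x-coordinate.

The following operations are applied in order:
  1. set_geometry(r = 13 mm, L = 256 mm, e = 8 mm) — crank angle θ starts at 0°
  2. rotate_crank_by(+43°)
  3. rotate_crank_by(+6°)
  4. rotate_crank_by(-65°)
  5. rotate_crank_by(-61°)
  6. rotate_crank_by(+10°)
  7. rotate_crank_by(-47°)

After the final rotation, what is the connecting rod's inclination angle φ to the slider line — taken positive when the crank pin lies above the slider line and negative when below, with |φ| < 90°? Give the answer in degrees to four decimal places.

-4.4530

set_geometry: r = 13 mm, L = 256 mm, e = 8 mm; θ ← 0°
rotate_crank_by(+43°): θ ← 0° +43° = 43°
rotate_crank_by(+6°): θ ← 43° +6° = 49°
rotate_crank_by(-65°): θ ← 49° -65° = -16°
rotate_crank_by(-61°): θ ← -16° -61° = -77°
rotate_crank_by(+10°): θ ← -77° +10° = -67°
rotate_crank_by(-47°): θ ← -67° -47° = -114°
crank pin P = (r cos θ, r sin θ) = (-5.287576, -11.876091)
h = r sin θ − e = -11.876091 − 8 = -19.876091
sin φ = h / L = -19.876091 / 256 = -0.07764098
φ = arcsin(-0.07764098) = -4.452982°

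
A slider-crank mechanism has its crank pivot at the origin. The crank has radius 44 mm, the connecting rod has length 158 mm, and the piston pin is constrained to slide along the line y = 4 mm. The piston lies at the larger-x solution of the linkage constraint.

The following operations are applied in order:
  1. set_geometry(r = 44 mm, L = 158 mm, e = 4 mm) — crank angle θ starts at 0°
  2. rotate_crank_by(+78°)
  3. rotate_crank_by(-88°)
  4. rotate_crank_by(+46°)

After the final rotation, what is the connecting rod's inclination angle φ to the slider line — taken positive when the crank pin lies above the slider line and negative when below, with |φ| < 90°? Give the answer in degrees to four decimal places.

7.9536

set_geometry: r = 44 mm, L = 158 mm, e = 4 mm; θ ← 0°
rotate_crank_by(+78°): θ ← 0° +78° = 78°
rotate_crank_by(-88°): θ ← 78° -88° = -10°
rotate_crank_by(+46°): θ ← -10° +46° = 36°
crank pin P = (r cos θ, r sin θ) = (35.596748, 25.862551)
h = r sin θ − e = 25.862551 − 4 = 21.862551
sin φ = h / L = 21.862551 / 158 = 0.13837058
φ = arcsin(0.13837058) = 7.953569°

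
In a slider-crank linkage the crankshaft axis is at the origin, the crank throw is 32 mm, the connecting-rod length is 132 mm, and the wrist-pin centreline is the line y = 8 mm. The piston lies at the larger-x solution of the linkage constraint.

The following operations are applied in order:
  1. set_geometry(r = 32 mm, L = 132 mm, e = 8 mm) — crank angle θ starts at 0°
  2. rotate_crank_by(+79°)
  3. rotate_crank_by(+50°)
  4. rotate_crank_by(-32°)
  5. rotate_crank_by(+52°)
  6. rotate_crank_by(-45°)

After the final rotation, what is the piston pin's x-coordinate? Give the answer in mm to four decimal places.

set_geometry: r = 32 mm, L = 132 mm, e = 8 mm; θ ← 0°
rotate_crank_by(+79°): θ ← 0° +79° = 79°
rotate_crank_by(+50°): θ ← 79° +50° = 129°
rotate_crank_by(-32°): θ ← 129° -32° = 97°
rotate_crank_by(+52°): θ ← 97° +52° = 149°
rotate_crank_by(-45°): θ ← 149° -45° = 104°
crank pin P = (r cos θ, r sin θ) = (-7.741501, 31.049463)
h = r sin θ − e = 31.049463 − 8 = 23.049463
x = r cos θ + √(L² − h²) = -7.741501 + √(17424.0 − 531.2778) = -7.741501 + 129.972006 = 122.230505

122.2305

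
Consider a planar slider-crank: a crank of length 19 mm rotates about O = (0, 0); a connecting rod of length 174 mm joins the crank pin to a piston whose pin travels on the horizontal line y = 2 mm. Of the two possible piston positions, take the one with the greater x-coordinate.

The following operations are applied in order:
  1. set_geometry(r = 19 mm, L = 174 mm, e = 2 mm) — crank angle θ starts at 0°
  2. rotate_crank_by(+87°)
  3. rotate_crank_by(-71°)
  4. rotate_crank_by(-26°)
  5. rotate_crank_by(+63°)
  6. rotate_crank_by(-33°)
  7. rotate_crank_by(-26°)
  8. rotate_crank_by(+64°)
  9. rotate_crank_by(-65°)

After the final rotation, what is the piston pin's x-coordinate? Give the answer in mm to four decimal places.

192.8049

set_geometry: r = 19 mm, L = 174 mm, e = 2 mm; θ ← 0°
rotate_crank_by(+87°): θ ← 0° +87° = 87°
rotate_crank_by(-71°): θ ← 87° -71° = 16°
rotate_crank_by(-26°): θ ← 16° -26° = -10°
rotate_crank_by(+63°): θ ← -10° +63° = 53°
rotate_crank_by(-33°): θ ← 53° -33° = 20°
rotate_crank_by(-26°): θ ← 20° -26° = -6°
rotate_crank_by(+64°): θ ← -6° +64° = 58°
rotate_crank_by(-65°): θ ← 58° -65° = -7°
crank pin P = (r cos θ, r sin θ) = (18.858377, -2.315518)
h = r sin θ − e = -2.315518 − 2 = -4.315518
x = r cos θ + √(L² − h²) = 18.858377 + √(30276.0 − 18.6237) = 18.858377 + 173.946475 = 192.804852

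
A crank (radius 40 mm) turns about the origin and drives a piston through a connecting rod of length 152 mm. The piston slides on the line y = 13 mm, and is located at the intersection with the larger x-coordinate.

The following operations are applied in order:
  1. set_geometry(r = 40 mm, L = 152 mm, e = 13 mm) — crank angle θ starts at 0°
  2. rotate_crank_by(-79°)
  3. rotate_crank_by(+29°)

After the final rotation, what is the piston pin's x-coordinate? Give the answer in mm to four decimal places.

set_geometry: r = 40 mm, L = 152 mm, e = 13 mm; θ ← 0°
rotate_crank_by(-79°): θ ← 0° -79° = -79°
rotate_crank_by(+29°): θ ← -79° +29° = -50°
crank pin P = (r cos θ, r sin θ) = (25.711504, -30.641778)
h = r sin θ − e = -30.641778 − 13 = -43.641778
x = r cos θ + √(L² − h²) = 25.711504 + √(23104.0 − 1904.6048) = 25.711504 + 145.600121 = 171.311625

171.3116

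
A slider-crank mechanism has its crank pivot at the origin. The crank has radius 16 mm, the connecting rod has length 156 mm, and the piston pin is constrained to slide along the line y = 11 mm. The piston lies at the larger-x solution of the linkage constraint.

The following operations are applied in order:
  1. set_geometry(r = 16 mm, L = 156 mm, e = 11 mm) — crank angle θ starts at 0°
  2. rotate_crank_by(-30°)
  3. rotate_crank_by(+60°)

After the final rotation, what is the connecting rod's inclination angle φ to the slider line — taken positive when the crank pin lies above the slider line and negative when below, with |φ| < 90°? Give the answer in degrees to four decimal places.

set_geometry: r = 16 mm, L = 156 mm, e = 11 mm; θ ← 0°
rotate_crank_by(-30°): θ ← 0° -30° = -30°
rotate_crank_by(+60°): θ ← -30° +60° = 30°
crank pin P = (r cos θ, r sin θ) = (13.856406, 8.000000)
h = r sin θ − e = 8.000000 − 11 = -3.000000
sin φ = h / L = -3.000000 / 156 = -0.01923077
φ = arcsin(-0.01923077) = -1.101910°

-1.1019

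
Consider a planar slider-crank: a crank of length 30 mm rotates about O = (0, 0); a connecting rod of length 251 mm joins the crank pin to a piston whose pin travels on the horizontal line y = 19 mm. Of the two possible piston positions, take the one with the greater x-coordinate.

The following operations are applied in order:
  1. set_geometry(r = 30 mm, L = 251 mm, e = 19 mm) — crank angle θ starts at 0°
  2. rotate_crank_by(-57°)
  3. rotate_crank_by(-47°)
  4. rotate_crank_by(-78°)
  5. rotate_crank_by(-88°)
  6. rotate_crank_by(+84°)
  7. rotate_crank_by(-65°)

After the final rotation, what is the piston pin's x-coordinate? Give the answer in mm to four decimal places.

241.0582

set_geometry: r = 30 mm, L = 251 mm, e = 19 mm; θ ← 0°
rotate_crank_by(-57°): θ ← 0° -57° = -57°
rotate_crank_by(-47°): θ ← -57° -47° = -104°
rotate_crank_by(-78°): θ ← -104° -78° = -182°
rotate_crank_by(-88°): θ ← -182° -88° = -270°
rotate_crank_by(+84°): θ ← -270° +84° = -186°
rotate_crank_by(-65°): θ ← -186° -65° = -251°
crank pin P = (r cos θ, r sin θ) = (-9.767045, 28.365557)
h = r sin θ − e = 28.365557 − 19 = 9.365557
x = r cos θ + √(L² − h²) = -9.767045 + √(63001.0 − 87.7137) = -9.767045 + 250.825211 = 241.058166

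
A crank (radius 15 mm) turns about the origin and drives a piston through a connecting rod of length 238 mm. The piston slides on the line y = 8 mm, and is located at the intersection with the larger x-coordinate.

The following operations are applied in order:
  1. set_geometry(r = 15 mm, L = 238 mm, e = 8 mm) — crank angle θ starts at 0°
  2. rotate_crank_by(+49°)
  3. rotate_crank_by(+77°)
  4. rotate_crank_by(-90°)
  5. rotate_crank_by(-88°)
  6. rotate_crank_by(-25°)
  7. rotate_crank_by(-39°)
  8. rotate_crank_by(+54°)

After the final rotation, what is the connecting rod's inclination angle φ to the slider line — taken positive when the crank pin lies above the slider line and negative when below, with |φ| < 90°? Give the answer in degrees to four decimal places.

-5.1211

set_geometry: r = 15 mm, L = 238 mm, e = 8 mm; θ ← 0°
rotate_crank_by(+49°): θ ← 0° +49° = 49°
rotate_crank_by(+77°): θ ← 49° +77° = 126°
rotate_crank_by(-90°): θ ← 126° -90° = 36°
rotate_crank_by(-88°): θ ← 36° -88° = -52°
rotate_crank_by(-25°): θ ← -52° -25° = -77°
rotate_crank_by(-39°): θ ← -77° -39° = -116°
rotate_crank_by(+54°): θ ← -116° +54° = -62°
crank pin P = (r cos θ, r sin θ) = (7.042073, -13.244214)
h = r sin θ − e = -13.244214 − 8 = -21.244214
sin φ = h / L = -21.244214 / 238 = -0.08926140
φ = arcsin(-0.08926140) = -5.121118°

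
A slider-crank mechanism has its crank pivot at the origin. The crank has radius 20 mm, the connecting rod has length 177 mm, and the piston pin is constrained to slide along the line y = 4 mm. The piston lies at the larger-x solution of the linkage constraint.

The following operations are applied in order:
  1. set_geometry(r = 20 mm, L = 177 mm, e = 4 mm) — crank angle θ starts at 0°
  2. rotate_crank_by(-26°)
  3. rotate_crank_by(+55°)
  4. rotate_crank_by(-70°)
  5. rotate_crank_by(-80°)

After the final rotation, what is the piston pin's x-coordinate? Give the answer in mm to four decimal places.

165.4319

set_geometry: r = 20 mm, L = 177 mm, e = 4 mm; θ ← 0°
rotate_crank_by(-26°): θ ← 0° -26° = -26°
rotate_crank_by(+55°): θ ← -26° +55° = 29°
rotate_crank_by(-70°): θ ← 29° -70° = -41°
rotate_crank_by(-80°): θ ← -41° -80° = -121°
crank pin P = (r cos θ, r sin θ) = (-10.300761, -17.143346)
h = r sin θ − e = -17.143346 − 4 = -21.143346
x = r cos θ + √(L² − h²) = -10.300761 + √(31329.0 − 447.0411) = -10.300761 + 175.732635 = 165.431873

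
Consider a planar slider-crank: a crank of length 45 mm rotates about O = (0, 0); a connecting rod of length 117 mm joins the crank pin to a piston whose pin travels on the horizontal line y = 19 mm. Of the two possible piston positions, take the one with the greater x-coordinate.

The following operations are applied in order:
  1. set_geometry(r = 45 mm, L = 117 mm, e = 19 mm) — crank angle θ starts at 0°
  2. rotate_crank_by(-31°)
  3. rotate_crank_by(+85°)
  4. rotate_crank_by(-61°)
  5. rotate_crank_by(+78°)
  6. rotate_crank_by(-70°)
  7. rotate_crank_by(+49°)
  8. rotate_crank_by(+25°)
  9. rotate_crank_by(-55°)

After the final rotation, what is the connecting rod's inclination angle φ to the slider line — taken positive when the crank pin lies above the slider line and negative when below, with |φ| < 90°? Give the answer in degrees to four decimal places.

-1.7677

set_geometry: r = 45 mm, L = 117 mm, e = 19 mm; θ ← 0°
rotate_crank_by(-31°): θ ← 0° -31° = -31°
rotate_crank_by(+85°): θ ← -31° +85° = 54°
rotate_crank_by(-61°): θ ← 54° -61° = -7°
rotate_crank_by(+78°): θ ← -7° +78° = 71°
rotate_crank_by(-70°): θ ← 71° -70° = 1°
rotate_crank_by(+49°): θ ← 1° +49° = 50°
rotate_crank_by(+25°): θ ← 50° +25° = 75°
rotate_crank_by(-55°): θ ← 75° -55° = 20°
crank pin P = (r cos θ, r sin θ) = (42.286168, 15.390906)
h = r sin θ − e = 15.390906 − 19 = -3.609094
sin φ = h / L = -3.609094 / 117 = -0.03084695
φ = arcsin(-0.03084695) = -1.767681°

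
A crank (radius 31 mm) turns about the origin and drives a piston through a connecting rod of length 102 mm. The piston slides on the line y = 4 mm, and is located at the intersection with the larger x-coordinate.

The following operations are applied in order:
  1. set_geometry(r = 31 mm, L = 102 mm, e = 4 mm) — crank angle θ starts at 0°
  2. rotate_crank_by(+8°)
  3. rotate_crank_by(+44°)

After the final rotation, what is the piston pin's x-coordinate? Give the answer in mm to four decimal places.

set_geometry: r = 31 mm, L = 102 mm, e = 4 mm; θ ← 0°
rotate_crank_by(+8°): θ ← 0° +8° = 8°
rotate_crank_by(+44°): θ ← 8° +44° = 52°
crank pin P = (r cos θ, r sin θ) = (19.085506, 24.428333)
h = r sin θ − e = 24.428333 − 4 = 20.428333
x = r cos θ + √(L² − h²) = 19.085506 + √(10404.0 − 417.3168) = 19.085506 + 99.933394 = 119.018900

119.0189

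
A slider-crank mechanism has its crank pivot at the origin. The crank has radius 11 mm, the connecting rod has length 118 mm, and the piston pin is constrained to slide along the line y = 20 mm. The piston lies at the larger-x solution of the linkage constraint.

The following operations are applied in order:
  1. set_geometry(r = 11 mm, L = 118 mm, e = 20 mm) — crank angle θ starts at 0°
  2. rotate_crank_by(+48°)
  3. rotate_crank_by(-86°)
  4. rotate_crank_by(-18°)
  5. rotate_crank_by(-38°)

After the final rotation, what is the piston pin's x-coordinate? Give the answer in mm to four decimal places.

113.0951

set_geometry: r = 11 mm, L = 118 mm, e = 20 mm; θ ← 0°
rotate_crank_by(+48°): θ ← 0° +48° = 48°
rotate_crank_by(-86°): θ ← 48° -86° = -38°
rotate_crank_by(-18°): θ ← -38° -18° = -56°
rotate_crank_by(-38°): θ ← -56° -38° = -94°
crank pin P = (r cos θ, r sin θ) = (-0.767321, -10.973205)
h = r sin θ − e = -10.973205 − 20 = -30.973205
x = r cos θ + √(L² − h²) = -0.767321 + √(13924.0 − 959.3394) = -0.767321 + 113.862464 = 113.095142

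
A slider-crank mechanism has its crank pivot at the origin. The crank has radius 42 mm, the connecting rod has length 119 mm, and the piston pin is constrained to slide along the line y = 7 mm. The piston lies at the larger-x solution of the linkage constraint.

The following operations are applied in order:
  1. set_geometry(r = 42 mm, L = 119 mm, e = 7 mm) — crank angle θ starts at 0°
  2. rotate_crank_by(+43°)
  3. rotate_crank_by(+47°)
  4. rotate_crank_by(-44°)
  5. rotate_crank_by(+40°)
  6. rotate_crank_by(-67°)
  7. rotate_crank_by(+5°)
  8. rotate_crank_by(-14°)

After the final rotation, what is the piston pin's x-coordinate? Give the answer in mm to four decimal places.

160.3616

set_geometry: r = 42 mm, L = 119 mm, e = 7 mm; θ ← 0°
rotate_crank_by(+43°): θ ← 0° +43° = 43°
rotate_crank_by(+47°): θ ← 43° +47° = 90°
rotate_crank_by(-44°): θ ← 90° -44° = 46°
rotate_crank_by(+40°): θ ← 46° +40° = 86°
rotate_crank_by(-67°): θ ← 86° -67° = 19°
rotate_crank_by(+5°): θ ← 19° +5° = 24°
rotate_crank_by(-14°): θ ← 24° -14° = 10°
crank pin P = (r cos θ, r sin θ) = (41.361926, 7.293223)
h = r sin θ − e = 7.293223 − 7 = 0.293223
x = r cos θ + √(L² − h²) = 41.361926 + √(14161.0 − 0.0860) = 41.361926 + 118.999639 = 160.361564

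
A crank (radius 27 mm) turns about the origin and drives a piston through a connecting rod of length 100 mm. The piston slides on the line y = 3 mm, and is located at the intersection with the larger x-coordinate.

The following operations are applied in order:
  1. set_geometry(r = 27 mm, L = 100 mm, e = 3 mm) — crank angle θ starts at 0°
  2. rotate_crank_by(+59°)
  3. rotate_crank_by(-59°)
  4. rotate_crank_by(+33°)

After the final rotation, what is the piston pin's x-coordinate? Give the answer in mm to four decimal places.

set_geometry: r = 27 mm, L = 100 mm, e = 3 mm; θ ← 0°
rotate_crank_by(+59°): θ ← 0° +59° = 59°
rotate_crank_by(-59°): θ ← 59° -59° = 0°
rotate_crank_by(+33°): θ ← 0° +33° = 33°
crank pin P = (r cos θ, r sin θ) = (22.644105, 14.705254)
h = r sin θ − e = 14.705254 − 3 = 11.705254
x = r cos θ + √(L² − h²) = 22.644105 + √(10000.0 − 137.0130) = 22.644105 + 99.312572 = 121.956678

121.9567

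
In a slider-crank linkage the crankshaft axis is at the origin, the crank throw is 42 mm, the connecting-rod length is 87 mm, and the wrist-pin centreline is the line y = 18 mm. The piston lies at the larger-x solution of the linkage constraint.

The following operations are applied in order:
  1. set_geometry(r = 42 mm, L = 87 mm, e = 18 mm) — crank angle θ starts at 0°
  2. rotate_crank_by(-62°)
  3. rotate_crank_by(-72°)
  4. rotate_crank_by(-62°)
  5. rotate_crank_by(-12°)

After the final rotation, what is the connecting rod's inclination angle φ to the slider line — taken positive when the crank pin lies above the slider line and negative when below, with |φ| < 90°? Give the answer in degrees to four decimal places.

1.1314

set_geometry: r = 42 mm, L = 87 mm, e = 18 mm; θ ← 0°
rotate_crank_by(-62°): θ ← 0° -62° = -62°
rotate_crank_by(-72°): θ ← -62° -72° = -134°
rotate_crank_by(-62°): θ ← -134° -62° = -196°
rotate_crank_by(-12°): θ ← -196° -12° = -208°
crank pin P = (r cos θ, r sin θ) = (-37.083799, 19.717806)
h = r sin θ − e = 19.717806 − 18 = 1.717806
sin φ = h / L = 1.717806 / 87 = 0.01974489
φ = arcsin(0.01974489) = 1.131373°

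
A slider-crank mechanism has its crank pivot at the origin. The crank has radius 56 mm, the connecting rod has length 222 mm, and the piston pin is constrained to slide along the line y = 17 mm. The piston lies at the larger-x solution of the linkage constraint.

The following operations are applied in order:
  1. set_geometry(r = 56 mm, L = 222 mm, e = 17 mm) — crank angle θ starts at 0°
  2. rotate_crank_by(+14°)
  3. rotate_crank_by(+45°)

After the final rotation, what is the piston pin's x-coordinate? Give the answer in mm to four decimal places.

248.6669

set_geometry: r = 56 mm, L = 222 mm, e = 17 mm; θ ← 0°
rotate_crank_by(+14°): θ ← 0° +14° = 14°
rotate_crank_by(+45°): θ ← 14° +45° = 59°
crank pin P = (r cos θ, r sin θ) = (28.842132, 48.001369)
h = r sin θ − e = 48.001369 − 17 = 31.001369
x = r cos θ + √(L² − h²) = 28.842132 + √(49284.0 − 961.0849) = 28.842132 + 219.824737 = 248.666869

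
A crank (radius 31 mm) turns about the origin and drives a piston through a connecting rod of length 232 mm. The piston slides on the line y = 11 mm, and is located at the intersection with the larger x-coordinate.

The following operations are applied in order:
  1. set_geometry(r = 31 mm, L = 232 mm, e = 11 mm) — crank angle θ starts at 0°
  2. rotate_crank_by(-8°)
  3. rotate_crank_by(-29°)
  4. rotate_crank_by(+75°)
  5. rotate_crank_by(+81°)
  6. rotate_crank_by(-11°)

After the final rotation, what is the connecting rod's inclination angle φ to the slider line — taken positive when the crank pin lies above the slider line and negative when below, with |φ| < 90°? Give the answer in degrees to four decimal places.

4.5694

set_geometry: r = 31 mm, L = 232 mm, e = 11 mm; θ ← 0°
rotate_crank_by(-8°): θ ← 0° -8° = -8°
rotate_crank_by(-29°): θ ← -8° -29° = -37°
rotate_crank_by(+75°): θ ← -37° +75° = 38°
rotate_crank_by(+81°): θ ← 38° +81° = 119°
rotate_crank_by(-11°): θ ← 119° -11° = 108°
crank pin P = (r cos θ, r sin θ) = (-9.579527, 29.482752)
h = r sin θ − e = 29.482752 − 11 = 18.482752
sin φ = h / L = 18.482752 / 232 = 0.07966703
φ = arcsin(0.07966703) = 4.569427°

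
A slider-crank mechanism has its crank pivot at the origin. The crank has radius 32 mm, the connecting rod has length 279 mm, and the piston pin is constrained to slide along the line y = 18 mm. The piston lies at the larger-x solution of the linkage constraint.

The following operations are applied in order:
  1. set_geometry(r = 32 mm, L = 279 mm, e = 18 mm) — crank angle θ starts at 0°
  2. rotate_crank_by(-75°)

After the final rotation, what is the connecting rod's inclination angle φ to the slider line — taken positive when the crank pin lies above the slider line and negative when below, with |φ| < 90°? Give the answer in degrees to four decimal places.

-10.0963

set_geometry: r = 32 mm, L = 279 mm, e = 18 mm; θ ← 0°
rotate_crank_by(-75°): θ ← 0° -75° = -75°
crank pin P = (r cos θ, r sin θ) = (8.282209, -30.909626)
h = r sin θ − e = -30.909626 − 18 = -48.909626
sin φ = h / L = -48.909626 / 279 = -0.17530332
φ = arcsin(-0.17530332) = -10.096310°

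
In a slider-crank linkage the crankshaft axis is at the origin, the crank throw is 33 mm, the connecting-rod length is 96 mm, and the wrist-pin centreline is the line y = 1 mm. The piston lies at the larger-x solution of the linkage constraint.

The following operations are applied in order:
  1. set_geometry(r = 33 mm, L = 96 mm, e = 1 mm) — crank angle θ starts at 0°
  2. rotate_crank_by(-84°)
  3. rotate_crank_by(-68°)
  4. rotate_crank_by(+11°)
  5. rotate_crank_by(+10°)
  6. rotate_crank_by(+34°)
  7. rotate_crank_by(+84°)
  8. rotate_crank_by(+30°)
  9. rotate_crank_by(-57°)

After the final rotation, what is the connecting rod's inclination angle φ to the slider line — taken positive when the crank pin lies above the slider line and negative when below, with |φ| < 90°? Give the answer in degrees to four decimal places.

-13.3780

set_geometry: r = 33 mm, L = 96 mm, e = 1 mm; θ ← 0°
rotate_crank_by(-84°): θ ← 0° -84° = -84°
rotate_crank_by(-68°): θ ← -84° -68° = -152°
rotate_crank_by(+11°): θ ← -152° +11° = -141°
rotate_crank_by(+10°): θ ← -141° +10° = -131°
rotate_crank_by(+34°): θ ← -131° +34° = -97°
rotate_crank_by(+84°): θ ← -97° +84° = -13°
rotate_crank_by(+30°): θ ← -13° +30° = 17°
rotate_crank_by(-57°): θ ← 17° -57° = -40°
crank pin P = (r cos θ, r sin θ) = (25.279467, -21.211991)
h = r sin θ − e = -21.211991 − 1 = -22.211991
sin φ = h / L = -22.211991 / 96 = -0.23137491
φ = arcsin(-0.23137491) = -13.378032°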